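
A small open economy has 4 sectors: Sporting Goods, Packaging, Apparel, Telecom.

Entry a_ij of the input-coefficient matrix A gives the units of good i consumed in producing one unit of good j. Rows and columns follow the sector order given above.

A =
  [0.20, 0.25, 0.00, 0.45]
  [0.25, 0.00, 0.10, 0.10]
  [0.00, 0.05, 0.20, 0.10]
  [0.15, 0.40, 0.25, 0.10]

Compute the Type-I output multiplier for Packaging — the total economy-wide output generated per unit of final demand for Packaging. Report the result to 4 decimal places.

I − A =
  [   0.80    -0.25     0.00    -0.45]
  [  -0.25     1.00    -0.10    -0.10]
  [   0.00    -0.05     0.80    -0.10]
  [  -0.15    -0.40    -0.25     0.90]
Compute the cofactors C_ij = (−1)^(i+j)·(3×3 minor ij) of I−A; the adjugate is their transpose:
adj(I−A) = Cᵀ =
  [ 0.653250   0.323375   0.159250   0.380250]
  [ 0.187250   0.502000   0.113375   0.162000]
  [ 0.037000   0.068375   0.515500   0.083375]
  [ 0.202375   0.296000   0.220125   0.586000]
det(I−A) = Σ_j (I−A)_1j·C_1j = (0.80)(0.653250) + (-0.25)(0.187250) + (0.00)(0.037000) + (-0.45)(0.202375) = 0.38471875
(I − A)⁻¹ = adj(I−A) / det(I−A) ≈
  [   1.69799     0.84055     0.41394     0.98838]
  [   0.48672     1.30485     0.29470     0.42109]
  [   0.09617     0.17773     1.33994     0.21672]
  [   0.52603     0.76939     0.57217     1.52319]
The output multiplier for sector j is the column-j sum of the Leontief inverse (I − A)⁻¹ = adj(I−A) / det(I−A).
Column 2 of adj(I−A): (0.323375, 0.502000, 0.068375, 0.296000); det(I−A) = 0.38471875.
m_2 = (0.323375 + 0.502000 + 0.068375 + 0.296000) / 0.38471875 = 1.18975 / 0.38471875 ≈ 3.0925.

m_2 = 3.0925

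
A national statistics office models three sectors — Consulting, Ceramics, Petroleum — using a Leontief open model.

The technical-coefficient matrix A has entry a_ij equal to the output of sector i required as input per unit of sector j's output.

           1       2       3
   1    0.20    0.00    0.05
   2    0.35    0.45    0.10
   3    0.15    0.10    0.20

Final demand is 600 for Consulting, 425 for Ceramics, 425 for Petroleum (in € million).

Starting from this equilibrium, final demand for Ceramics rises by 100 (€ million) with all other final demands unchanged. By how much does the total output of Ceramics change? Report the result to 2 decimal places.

Δx_2 = 187.06

I − A =
  [   0.80     0.00    -0.05]
  [  -0.35     0.55    -0.10]
  [  -0.15    -0.10     0.80]
Cofactors of I−A, C_ij = (−1)^(i+j)·(minor ij) (rows/columns in the sector order above):
  C_11 = (0.55)(0.80) − (-0.10)(-0.10) = 0.4300
  C_12 = −[(-0.35)(0.80) − (-0.10)(-0.15)] = 0.2950
  C_13 = (-0.35)(-0.10) − (0.55)(-0.15) = 0.1175
  C_21 = −[(0.00)(0.80) − (-0.05)(-0.10)] = 0.0050
  C_22 = (0.80)(0.80) − (-0.05)(-0.15) = 0.6325
  C_23 = −[(0.80)(-0.10) − (0.00)(-0.15)] = 0.0800
  C_31 = (0.00)(-0.10) − (-0.05)(0.55) = 0.0275
  C_32 = −[(0.80)(-0.10) − (-0.05)(-0.35)] = 0.0975
  C_33 = (0.80)(0.55) − (0.00)(-0.35) = 0.4400
det(I−A) = Σ_j (I−A)_1j·C_1j = (0.80)(0.4300) + (0.00)(0.2950) + (-0.05)(0.1175) = 0.338125
adj(I−A) = Cᵀ =
  [ 0.4300   0.0050   0.0275]
  [ 0.2950   0.6325   0.0975]
  [ 0.1175   0.0800   0.4400]
(I − A)⁻¹ = adj(I−A) / det(I−A) ≈
  [   1.2717     0.0148     0.0813]
  [   0.8725     1.8706     0.2884]
  [   0.3475     0.2366     1.3013]
Δx = (I − A)⁻¹ Δd with Δd having +100 in the Ceramics component and 0 elsewhere.
So Δx_2 = L_22 · (+100), where L_22 = adj(I−A)_22 / det(I−A) = 0.6325 / 0.338125.
Δx_2 = 0.6325 × (+100) / 0.338125 = 63.25 / 0.338125 ≈ 187.06.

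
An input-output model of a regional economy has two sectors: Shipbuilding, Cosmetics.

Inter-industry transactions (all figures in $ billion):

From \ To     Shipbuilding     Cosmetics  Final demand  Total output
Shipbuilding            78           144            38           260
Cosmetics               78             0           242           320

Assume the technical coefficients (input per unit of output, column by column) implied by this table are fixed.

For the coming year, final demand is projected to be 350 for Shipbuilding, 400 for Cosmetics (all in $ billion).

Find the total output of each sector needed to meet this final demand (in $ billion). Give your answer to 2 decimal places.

x_S = 938.05, x_C = 681.42

Technical coefficients a_ij = z_ij / X_j:
  a_SS = 78/260 = 0.30, a_CS = 78/260 = 0.30
  a_SC = 144/320 = 0.45, a_CC = 0/320 = 0.00
I − A =
  [   0.70    -0.45]
  [  -0.30     1.00]
det(I−A) = (0.70)(1.00) − (-0.45)(-0.30) = 0.5650
adj(I−A) = [[1.00, 0.45], [0.30, 0.70]]
(I − A)⁻¹ = adj(I−A) / det(I−A) ≈
  [   1.7699     0.7965]
  [   0.5310     1.2389]
x = (I − A)⁻¹ d = adj(I−A)·d / det(I−A), with det(I−A) = 0.5650:
  x_S = (1.00·350 + 0.45·400) / 0.5650 = 530.00 / 0.5650 ≈ 938.05
  x_C = (0.30·350 + 0.70·400) / 0.5650 = 385.00 / 0.5650 ≈ 681.42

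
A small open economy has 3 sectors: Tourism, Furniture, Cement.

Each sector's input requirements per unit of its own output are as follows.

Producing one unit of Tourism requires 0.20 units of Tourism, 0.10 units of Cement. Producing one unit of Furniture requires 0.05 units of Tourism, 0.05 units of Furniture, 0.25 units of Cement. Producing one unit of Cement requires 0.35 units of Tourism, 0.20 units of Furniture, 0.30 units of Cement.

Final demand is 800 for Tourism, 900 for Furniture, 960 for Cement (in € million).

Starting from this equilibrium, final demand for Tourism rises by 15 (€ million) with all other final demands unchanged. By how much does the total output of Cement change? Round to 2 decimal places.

I − A =
  [   0.80    -0.05    -0.35]
  [   0.00     0.95    -0.20]
  [  -0.10    -0.25     0.70]
Cofactors of I−A, C_ij = (−1)^(i+j)·(minor ij) (rows/columns in the sector order above):
  C_11 = (0.95)(0.70) − (-0.20)(-0.25) = 0.6150
  C_12 = −[(0.00)(0.70) − (-0.20)(-0.10)] = 0.0200
  C_13 = (0.00)(-0.25) − (0.95)(-0.10) = 0.0950
  C_21 = −[(-0.05)(0.70) − (-0.35)(-0.25)] = 0.1225
  C_22 = (0.80)(0.70) − (-0.35)(-0.10) = 0.5250
  C_23 = −[(0.80)(-0.25) − (-0.05)(-0.10)] = 0.2050
  C_31 = (-0.05)(-0.20) − (-0.35)(0.95) = 0.3425
  C_32 = −[(0.80)(-0.20) − (-0.35)(0.00)] = 0.1600
  C_33 = (0.80)(0.95) − (-0.05)(0.00) = 0.7600
det(I−A) = Σ_j (I−A)_1j·C_1j = (0.80)(0.6150) + (-0.05)(0.0200) + (-0.35)(0.0950) = 0.45775
adj(I−A) = Cᵀ =
  [ 0.6150   0.1225   0.3425]
  [ 0.0200   0.5250   0.1600]
  [ 0.0950   0.2050   0.7600]
(I − A)⁻¹ = adj(I−A) / det(I−A) ≈
  [   1.3435     0.2676     0.7482]
  [   0.0437     1.1469     0.3495]
  [   0.2075     0.4478     1.6603]
Δx = (I − A)⁻¹ Δd with Δd having +15 in the Tourism component and 0 elsewhere.
So Δx_C = L_CT · (+15), where L_CT = adj(I−A)_CT / det(I−A) = 0.0950 / 0.45775.
Δx_C = 0.0950 × (+15) / 0.45775 = 1.425 / 0.45775 ≈ 3.11.

Δx_C = 3.11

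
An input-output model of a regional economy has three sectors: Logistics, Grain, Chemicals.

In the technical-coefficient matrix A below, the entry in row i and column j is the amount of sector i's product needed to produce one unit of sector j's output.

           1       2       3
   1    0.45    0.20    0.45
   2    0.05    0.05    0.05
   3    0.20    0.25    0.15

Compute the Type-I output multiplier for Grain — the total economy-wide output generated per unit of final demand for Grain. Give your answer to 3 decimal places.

m_2 = 2.495

I − A =
  [   0.55    -0.20    -0.45]
  [  -0.05     0.95    -0.05]
  [  -0.20    -0.25     0.85]
Cofactors of I−A, C_ij = (−1)^(i+j)·(minor ij) (rows/columns in the sector order above):
  C_11 = (0.95)(0.85) − (-0.05)(-0.25) = 0.7950
  C_12 = −[(-0.05)(0.85) − (-0.05)(-0.20)] = 0.0525
  C_13 = (-0.05)(-0.25) − (0.95)(-0.20) = 0.2025
  C_21 = −[(-0.20)(0.85) − (-0.45)(-0.25)] = 0.2825
  C_22 = (0.55)(0.85) − (-0.45)(-0.20) = 0.3775
  C_23 = −[(0.55)(-0.25) − (-0.20)(-0.20)] = 0.1775
  C_31 = (-0.20)(-0.05) − (-0.45)(0.95) = 0.4375
  C_32 = −[(0.55)(-0.05) − (-0.45)(-0.05)] = 0.0500
  C_33 = (0.55)(0.95) − (-0.20)(-0.05) = 0.5125
det(I−A) = Σ_j (I−A)_1j·C_1j = (0.55)(0.7950) + (-0.20)(0.0525) + (-0.45)(0.2025) = 0.335625
adj(I−A) = Cᵀ =
  [ 0.7950   0.2825   0.4375]
  [ 0.0525   0.3775   0.0500]
  [ 0.2025   0.1775   0.5125]
(I − A)⁻¹ = adj(I−A) / det(I−A) ≈
  [   2.3687     0.8417     1.3035]
  [   0.1564     1.1248     0.1490]
  [   0.6034     0.5289     1.5270]
The output multiplier for sector j is the column-j sum of the Leontief inverse (I − A)⁻¹ = adj(I−A) / det(I−A).
Column 2 of adj(I−A): (0.2825, 0.3775, 0.1775); det(I−A) = 0.335625.
m_2 = (0.2825 + 0.3775 + 0.1775) / 0.335625 = 0.8375 / 0.335625 ≈ 2.495.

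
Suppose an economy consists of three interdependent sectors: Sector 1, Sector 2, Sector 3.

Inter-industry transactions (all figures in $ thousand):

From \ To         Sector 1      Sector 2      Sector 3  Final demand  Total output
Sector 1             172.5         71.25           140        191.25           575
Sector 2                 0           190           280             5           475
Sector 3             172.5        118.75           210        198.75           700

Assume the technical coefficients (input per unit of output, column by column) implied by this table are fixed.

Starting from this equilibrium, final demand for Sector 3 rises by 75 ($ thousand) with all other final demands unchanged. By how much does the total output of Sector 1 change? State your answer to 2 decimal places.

Technical coefficients a_ij = z_ij / X_j:
  a_11 = 172.5/575 = 0.30, a_21 = 0/575 = 0.00, a_31 = 172.5/575 = 0.30
  a_12 = 71.25/475 = 0.15, a_22 = 190/475 = 0.40, a_32 = 118.75/475 = 0.25
  a_13 = 140/700 = 0.20, a_23 = 280/700 = 0.40, a_33 = 210/700 = 0.30
I − A =
  [   0.70    -0.15    -0.20]
  [   0.00     0.60    -0.40]
  [  -0.30    -0.25     0.70]
Cofactors of I−A, C_ij = (−1)^(i+j)·(minor ij) (rows/columns in the sector order above):
  C_11 = (0.60)(0.70) − (-0.40)(-0.25) = 0.3200
  C_12 = −[(0.00)(0.70) − (-0.40)(-0.30)] = 0.1200
  C_13 = (0.00)(-0.25) − (0.60)(-0.30) = 0.1800
  C_21 = −[(-0.15)(0.70) − (-0.20)(-0.25)] = 0.1550
  C_22 = (0.70)(0.70) − (-0.20)(-0.30) = 0.4300
  C_23 = −[(0.70)(-0.25) − (-0.15)(-0.30)] = 0.2200
  C_31 = (-0.15)(-0.40) − (-0.20)(0.60) = 0.1800
  C_32 = −[(0.70)(-0.40) − (-0.20)(0.00)] = 0.2800
  C_33 = (0.70)(0.60) − (-0.15)(0.00) = 0.4200
det(I−A) = Σ_j (I−A)_1j·C_1j = (0.70)(0.3200) + (-0.15)(0.1200) + (-0.20)(0.1800) = 0.1700
adj(I−A) = Cᵀ =
  [ 0.3200   0.1550   0.1800]
  [ 0.1200   0.4300   0.2800]
  [ 0.1800   0.2200   0.4200]
(I − A)⁻¹ = adj(I−A) / det(I−A) ≈
  [   1.8824     0.9118     1.0588]
  [   0.7059     2.5294     1.6471]
  [   1.0588     1.2941     2.4706]
Δx = (I − A)⁻¹ Δd with Δd having +75 in the Sector 3 component and 0 elsewhere.
So Δx_1 = L_13 · (+75), where L_13 = adj(I−A)_13 / det(I−A) = 0.1800 / 0.1700.
Δx_1 = 0.1800 × (+75) / 0.1700 = 13.50 / 0.1700 ≈ 79.41.

Δx_1 = 79.41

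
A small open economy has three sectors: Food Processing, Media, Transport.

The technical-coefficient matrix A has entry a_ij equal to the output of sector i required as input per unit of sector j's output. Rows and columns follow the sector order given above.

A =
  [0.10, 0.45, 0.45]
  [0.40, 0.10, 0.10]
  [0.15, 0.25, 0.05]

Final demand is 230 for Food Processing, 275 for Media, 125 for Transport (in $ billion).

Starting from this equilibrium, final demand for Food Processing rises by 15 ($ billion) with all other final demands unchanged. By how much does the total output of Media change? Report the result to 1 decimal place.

Δx_2 = 12.8

I − A =
  [   0.90    -0.45    -0.45]
  [  -0.40     0.90    -0.10]
  [  -0.15    -0.25     0.95]
Cofactors of I−A, C_ij = (−1)^(i+j)·(minor ij) (rows/columns in the sector order above):
  C_11 = (0.90)(0.95) − (-0.10)(-0.25) = 0.8300
  C_12 = −[(-0.40)(0.95) − (-0.10)(-0.15)] = 0.3950
  C_13 = (-0.40)(-0.25) − (0.90)(-0.15) = 0.2350
  C_21 = −[(-0.45)(0.95) − (-0.45)(-0.25)] = 0.5400
  C_22 = (0.90)(0.95) − (-0.45)(-0.15) = 0.7875
  C_23 = −[(0.90)(-0.25) − (-0.45)(-0.15)] = 0.2925
  C_31 = (-0.45)(-0.10) − (-0.45)(0.90) = 0.4500
  C_32 = −[(0.90)(-0.10) − (-0.45)(-0.40)] = 0.2700
  C_33 = (0.90)(0.90) − (-0.45)(-0.40) = 0.6300
det(I−A) = Σ_j (I−A)_1j·C_1j = (0.90)(0.8300) + (-0.45)(0.3950) + (-0.45)(0.2350) = 0.4635
adj(I−A) = Cᵀ =
  [ 0.8300   0.5400   0.4500]
  [ 0.3950   0.7875   0.2700]
  [ 0.2350   0.2925   0.6300]
(I − A)⁻¹ = adj(I−A) / det(I−A) ≈
  [   1.7907     1.1650     0.9709]
  [   0.8522     1.6990     0.5825]
  [   0.5070     0.6311     1.3592]
Δx = (I − A)⁻¹ Δd with Δd having +15 in the Food Processing component and 0 elsewhere.
So Δx_2 = L_21 · (+15), where L_21 = adj(I−A)_21 / det(I−A) = 0.3950 / 0.4635.
Δx_2 = 0.3950 × (+15) / 0.4635 = 5.925 / 0.4635 ≈ 12.8.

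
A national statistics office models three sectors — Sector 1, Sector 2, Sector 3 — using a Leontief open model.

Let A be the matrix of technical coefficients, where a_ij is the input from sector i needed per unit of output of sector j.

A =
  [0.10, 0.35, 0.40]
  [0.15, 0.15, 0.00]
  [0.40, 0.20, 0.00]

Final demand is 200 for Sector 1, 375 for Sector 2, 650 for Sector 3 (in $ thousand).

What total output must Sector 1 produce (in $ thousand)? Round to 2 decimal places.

I − A =
  [   0.90    -0.35    -0.40]
  [  -0.15     0.85     0.00]
  [  -0.40    -0.20     1.00]
Cofactors of I−A, C_ij = (−1)^(i+j)·(minor ij) (rows/columns in the sector order above):
  C_11 = (0.85)(1.00) − (0.00)(-0.20) = 0.8500
  C_12 = −[(-0.15)(1.00) − (0.00)(-0.40)] = 0.1500
  C_13 = (-0.15)(-0.20) − (0.85)(-0.40) = 0.3700
  C_21 = −[(-0.35)(1.00) − (-0.40)(-0.20)] = 0.4300
  C_22 = (0.90)(1.00) − (-0.40)(-0.40) = 0.7400
  C_23 = −[(0.90)(-0.20) − (-0.35)(-0.40)] = 0.3200
  C_31 = (-0.35)(0.00) − (-0.40)(0.85) = 0.3400
  C_32 = −[(0.90)(0.00) − (-0.40)(-0.15)] = 0.0600
  C_33 = (0.90)(0.85) − (-0.35)(-0.15) = 0.7125
det(I−A) = Σ_j (I−A)_1j·C_1j = (0.90)(0.8500) + (-0.35)(0.1500) + (-0.40)(0.3700) = 0.5645
adj(I−A) = Cᵀ =
  [ 0.8500   0.4300   0.3400]
  [ 0.1500   0.7400   0.0600]
  [ 0.3700   0.3200   0.7125]
(I − A)⁻¹ = adj(I−A) / det(I−A) ≈
  [   1.5058     0.7617     0.6023]
  [   0.2657     1.3109     0.1063]
  [   0.6554     0.5669     1.2622]
x = (I − A)⁻¹ d = adj(I−A)·d / det(I−A), with det(I−A) = 0.5645:
  x_1 = (0.8500·200 + 0.4300·375 + 0.3400·650) / 0.5645 = 552.25 / 0.5645 ≈ 978.30
  x_2 = (0.1500·200 + 0.7400·375 + 0.0600·650) / 0.5645 = 346.50 / 0.5645 ≈ 613.82
  x_3 = (0.3700·200 + 0.3200·375 + 0.7125·650) / 0.5645 = 657.125 / 0.5645 ≈ 1164.08

x_1 = 978.30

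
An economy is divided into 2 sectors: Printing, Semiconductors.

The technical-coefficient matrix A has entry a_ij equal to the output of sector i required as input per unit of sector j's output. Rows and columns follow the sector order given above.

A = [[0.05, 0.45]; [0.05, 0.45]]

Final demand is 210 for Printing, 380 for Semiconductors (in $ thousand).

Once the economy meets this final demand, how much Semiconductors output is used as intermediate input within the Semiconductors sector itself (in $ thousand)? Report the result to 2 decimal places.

z_SS = 334.35

I − A =
  [   0.95    -0.45]
  [  -0.05     0.55]
det(I−A) = (0.95)(0.55) − (-0.45)(-0.05) = 0.5000
adj(I−A) = [[0.55, 0.45], [0.05, 0.95]]
(I − A)⁻¹ = adj(I−A) / det(I−A) ≈
  [   1.1000     0.9000]
  [   0.1000     1.9000]
First solve x = (I − A)⁻¹ d = adj(I−A)·d / det(I−A); in particular x_S = (0.05·210 + 0.95·380) / 0.5000 = 371.50 / 0.5000 = 743.0000.
Intermediate flow from S to S: z_SS = a_SS · x_S = 0.45 × 371.50 / 0.5000 = 167.175 / 0.5000 = 334.35.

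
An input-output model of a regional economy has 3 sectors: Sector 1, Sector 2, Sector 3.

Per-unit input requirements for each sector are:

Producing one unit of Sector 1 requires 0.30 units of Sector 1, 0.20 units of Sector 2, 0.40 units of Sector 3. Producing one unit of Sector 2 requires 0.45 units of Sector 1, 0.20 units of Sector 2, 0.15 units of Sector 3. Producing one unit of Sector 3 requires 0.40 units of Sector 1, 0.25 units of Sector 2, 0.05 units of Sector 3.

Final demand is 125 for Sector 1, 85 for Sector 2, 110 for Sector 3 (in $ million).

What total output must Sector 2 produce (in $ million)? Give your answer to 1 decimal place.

x_2 = 455.8

I − A =
  [   0.70    -0.45    -0.40]
  [  -0.20     0.80    -0.25]
  [  -0.40    -0.15     0.95]
Cofactors of I−A, C_ij = (−1)^(i+j)·(minor ij) (rows/columns in the sector order above):
  C_11 = (0.80)(0.95) − (-0.25)(-0.15) = 0.7225
  C_12 = −[(-0.20)(0.95) − (-0.25)(-0.40)] = 0.2900
  C_13 = (-0.20)(-0.15) − (0.80)(-0.40) = 0.3500
  C_21 = −[(-0.45)(0.95) − (-0.40)(-0.15)] = 0.4875
  C_22 = (0.70)(0.95) − (-0.40)(-0.40) = 0.5050
  C_23 = −[(0.70)(-0.15) − (-0.45)(-0.40)] = 0.2850
  C_31 = (-0.45)(-0.25) − (-0.40)(0.80) = 0.4325
  C_32 = −[(0.70)(-0.25) − (-0.40)(-0.20)] = 0.2550
  C_33 = (0.70)(0.80) − (-0.45)(-0.20) = 0.4700
det(I−A) = Σ_j (I−A)_1j·C_1j = (0.70)(0.7225) + (-0.45)(0.2900) + (-0.40)(0.3500) = 0.23525
adj(I−A) = Cᵀ =
  [ 0.7225   0.4875   0.4325]
  [ 0.2900   0.5050   0.2550]
  [ 0.3500   0.2850   0.4700]
(I − A)⁻¹ = adj(I−A) / det(I−A) ≈
  [   3.0712     2.0723     1.8385]
  [   1.2327     2.1467     1.0840]
  [   1.4878     1.2115     1.9979]
x = (I − A)⁻¹ d = adj(I−A)·d / det(I−A), with det(I−A) = 0.23525:
  x_1 = (0.7225·125 + 0.4875·85 + 0.4325·110) / 0.23525 = 179.325 / 0.23525 ≈ 762.3
  x_2 = (0.2900·125 + 0.5050·85 + 0.2550·110) / 0.23525 = 107.225 / 0.23525 ≈ 455.8
  x_3 = (0.3500·125 + 0.2850·85 + 0.4700·110) / 0.23525 = 119.675 / 0.23525 ≈ 508.7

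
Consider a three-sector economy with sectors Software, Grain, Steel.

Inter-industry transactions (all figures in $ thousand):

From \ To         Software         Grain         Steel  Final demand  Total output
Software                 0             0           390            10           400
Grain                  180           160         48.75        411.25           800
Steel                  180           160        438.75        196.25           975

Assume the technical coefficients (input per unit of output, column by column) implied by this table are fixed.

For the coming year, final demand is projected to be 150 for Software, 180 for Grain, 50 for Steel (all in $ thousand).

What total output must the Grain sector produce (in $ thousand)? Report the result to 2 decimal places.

Technical coefficients a_ij = z_ij / X_j:
  a_11 = 0/400 = 0.00, a_21 = 180/400 = 0.45, a_31 = 180/400 = 0.45
  a_12 = 0/800 = 0.00, a_22 = 160/800 = 0.20, a_32 = 160/800 = 0.20
  a_13 = 390/975 = 0.40, a_23 = 48.75/975 = 0.05, a_33 = 438.75/975 = 0.45
I − A =
  [   1.00     0.00    -0.40]
  [  -0.45     0.80    -0.05]
  [  -0.45    -0.20     0.55]
Cofactors of I−A, C_ij = (−1)^(i+j)·(minor ij) (rows/columns in the sector order above):
  C_11 = (0.80)(0.55) − (-0.05)(-0.20) = 0.4300
  C_12 = −[(-0.45)(0.55) − (-0.05)(-0.45)] = 0.2700
  C_13 = (-0.45)(-0.20) − (0.80)(-0.45) = 0.4500
  C_21 = −[(0.00)(0.55) − (-0.40)(-0.20)] = 0.0800
  C_22 = (1.00)(0.55) − (-0.40)(-0.45) = 0.3700
  C_23 = −[(1.00)(-0.20) − (0.00)(-0.45)] = 0.2000
  C_31 = (0.00)(-0.05) − (-0.40)(0.80) = 0.3200
  C_32 = −[(1.00)(-0.05) − (-0.40)(-0.45)] = 0.2300
  C_33 = (1.00)(0.80) − (0.00)(-0.45) = 0.8000
det(I−A) = Σ_j (I−A)_1j·C_1j = (1.00)(0.4300) + (0.00)(0.2700) + (-0.40)(0.4500) = 0.2500
adj(I−A) = Cᵀ =
  [ 0.4300   0.0800   0.3200]
  [ 0.2700   0.3700   0.2300]
  [ 0.4500   0.2000   0.8000]
(I − A)⁻¹ = adj(I−A) / det(I−A) ≈
  [   1.7200     0.3200     1.2800]
  [   1.0800     1.4800     0.9200]
  [   1.8000     0.8000     3.2000]
x = (I − A)⁻¹ d = adj(I−A)·d / det(I−A), with det(I−A) = 0.2500:
  x_1 = (0.4300·150 + 0.0800·180 + 0.3200·50) / 0.2500 = 94.90 / 0.2500 = 379.60
  x_2 = (0.2700·150 + 0.3700·180 + 0.2300·50) / 0.2500 = 118.60 / 0.2500 = 474.40
  x_3 = (0.4500·150 + 0.2000·180 + 0.8000·50) / 0.2500 = 143.50 / 0.2500 = 574.00

x_2 = 474.40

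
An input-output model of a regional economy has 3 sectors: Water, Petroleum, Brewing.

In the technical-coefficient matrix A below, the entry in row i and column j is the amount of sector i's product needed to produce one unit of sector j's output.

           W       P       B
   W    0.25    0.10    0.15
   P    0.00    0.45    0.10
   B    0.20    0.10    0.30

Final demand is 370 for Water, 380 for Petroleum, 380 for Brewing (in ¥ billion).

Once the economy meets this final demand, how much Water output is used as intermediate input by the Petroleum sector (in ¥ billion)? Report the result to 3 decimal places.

I − A =
  [   0.75    -0.10    -0.15]
  [   0.00     0.55    -0.10]
  [  -0.20    -0.10     0.70]
Cofactors of I−A, C_ij = (−1)^(i+j)·(minor ij) (rows/columns in the sector order above):
  C_11 = (0.55)(0.70) − (-0.10)(-0.10) = 0.3750
  C_12 = −[(0.00)(0.70) − (-0.10)(-0.20)] = 0.0200
  C_13 = (0.00)(-0.10) − (0.55)(-0.20) = 0.1100
  C_21 = −[(-0.10)(0.70) − (-0.15)(-0.10)] = 0.0850
  C_22 = (0.75)(0.70) − (-0.15)(-0.20) = 0.4950
  C_23 = −[(0.75)(-0.10) − (-0.10)(-0.20)] = 0.0950
  C_31 = (-0.10)(-0.10) − (-0.15)(0.55) = 0.0925
  C_32 = −[(0.75)(-0.10) − (-0.15)(0.00)] = 0.0750
  C_33 = (0.75)(0.55) − (-0.10)(0.00) = 0.4125
det(I−A) = Σ_j (I−A)_1j·C_1j = (0.75)(0.3750) + (-0.10)(0.0200) + (-0.15)(0.1100) = 0.26275
adj(I−A) = Cᵀ =
  [ 0.3750   0.0850   0.0925]
  [ 0.0200   0.4950   0.0750]
  [ 0.1100   0.0950   0.4125]
(I − A)⁻¹ = adj(I−A) / det(I−A) ≈
  [   1.4272     0.3235     0.3520]
  [   0.0761     1.8839     0.2854]
  [   0.4186     0.3616     1.5699]
First solve x = (I − A)⁻¹ d = adj(I−A)·d / det(I−A); in particular x_P = (0.0200·370 + 0.4950·380 + 0.0750·380) / 0.26275 = 224.00 / 0.26275 ≈ 852.52141.
Intermediate flow from W to P: z_WP = a_WP · x_P = 0.10 × 224.00 / 0.26275 = 22.40 / 0.26275 ≈ 85.252.

z_WP = 85.252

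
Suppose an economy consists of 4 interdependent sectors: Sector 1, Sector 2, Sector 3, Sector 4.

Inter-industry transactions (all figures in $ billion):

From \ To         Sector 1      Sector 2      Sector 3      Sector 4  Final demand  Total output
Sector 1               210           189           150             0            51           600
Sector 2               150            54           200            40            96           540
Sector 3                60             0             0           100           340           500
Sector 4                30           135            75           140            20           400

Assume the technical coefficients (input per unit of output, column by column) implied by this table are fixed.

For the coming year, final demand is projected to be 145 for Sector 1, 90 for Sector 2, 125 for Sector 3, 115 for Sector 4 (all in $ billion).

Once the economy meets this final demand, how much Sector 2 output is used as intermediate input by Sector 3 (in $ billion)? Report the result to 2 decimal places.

z_23 = 121.23

Technical coefficients a_ij = z_ij / X_j:
  a_11 = 210/600 = 0.35, a_21 = 150/600 = 0.25, a_31 = 60/600 = 0.10, a_41 = 30/600 = 0.05
  a_12 = 189/540 = 0.35, a_22 = 54/540 = 0.10, a_32 = 0/540 = 0.00, a_42 = 135/540 = 0.25
  a_13 = 150/500 = 0.30, a_23 = 200/500 = 0.40, a_33 = 0/500 = 0.00, a_43 = 75/500 = 0.15
  a_14 = 0/400 = 0.00, a_24 = 40/400 = 0.10, a_34 = 100/400 = 0.25, a_44 = 140/400 = 0.35
I − A =
  [   0.65    -0.35    -0.30     0.00]
  [  -0.25     0.90    -0.40    -0.10]
  [  -0.10     0.00     1.00    -0.25]
  [  -0.05    -0.25    -0.15     0.65]
Compute the cofactors C_ij = (−1)^(i+j)·(3×3 minor ij) of I−A; the adjugate is their transpose:
adj(I−A) = Cᵀ =
  [ 0.501250   0.233125   0.264250   0.137500]
  [ 0.190625   0.374875   0.229000   0.145750]
  [ 0.082875   0.067750   0.305375   0.127875]
  [ 0.131000   0.177750   0.178875   0.456500]
det(I−A) = Σ_j (I−A)_1j·C_1j = (0.65)(0.501250) + (-0.35)(0.190625) + (-0.30)(0.082875) + (0.00)(0.131000) = 0.23423125
(I − A)⁻¹ = adj(I−A) / det(I−A) ≈
  [   2.1400     0.9953     1.1282     0.5870]
  [   0.8138     1.6004     0.9777     0.6222]
  [   0.3538     0.2892     1.3037     0.5459]
  [   0.5593     0.7589     0.7637     1.9489]
First solve x = (I − A)⁻¹ d = adj(I−A)·d / det(I−A); in particular x_3 = (0.082875·145 + 0.067750·90 + 0.305375·125 + 0.127875·115) / 0.23423125 = 70.991875 / 0.23423125 ≈ 303.0846.
Intermediate flow from 2 to 3: z_23 = a_23 · x_3 = 0.40 × 70.991875 / 0.23423125 = 28.39675 / 0.23423125 ≈ 121.23.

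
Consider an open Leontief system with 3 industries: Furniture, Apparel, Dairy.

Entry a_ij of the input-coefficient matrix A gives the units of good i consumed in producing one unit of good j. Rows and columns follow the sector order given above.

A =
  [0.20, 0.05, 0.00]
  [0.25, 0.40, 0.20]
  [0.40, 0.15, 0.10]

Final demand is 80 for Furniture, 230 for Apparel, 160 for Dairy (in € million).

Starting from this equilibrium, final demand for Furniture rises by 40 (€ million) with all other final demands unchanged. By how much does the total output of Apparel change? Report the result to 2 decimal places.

Δx_A = 31.06

I − A =
  [   0.80    -0.05     0.00]
  [  -0.25     0.60    -0.20]
  [  -0.40    -0.15     0.90]
Cofactors of I−A, C_ij = (−1)^(i+j)·(minor ij) (rows/columns in the sector order above):
  C_11 = (0.60)(0.90) − (-0.20)(-0.15) = 0.5100
  C_12 = −[(-0.25)(0.90) − (-0.20)(-0.40)] = 0.3050
  C_13 = (-0.25)(-0.15) − (0.60)(-0.40) = 0.2775
  C_21 = −[(-0.05)(0.90) − (0.00)(-0.15)] = 0.0450
  C_22 = (0.80)(0.90) − (0.00)(-0.40) = 0.7200
  C_23 = −[(0.80)(-0.15) − (-0.05)(-0.40)] = 0.1400
  C_31 = (-0.05)(-0.20) − (0.00)(0.60) = 0.0100
  C_32 = −[(0.80)(-0.20) − (0.00)(-0.25)] = 0.1600
  C_33 = (0.80)(0.60) − (-0.05)(-0.25) = 0.4675
det(I−A) = Σ_j (I−A)_1j·C_1j = (0.80)(0.5100) + (-0.05)(0.3050) + (0.00)(0.2775) = 0.39275
adj(I−A) = Cᵀ =
  [ 0.5100   0.0450   0.0100]
  [ 0.3050   0.7200   0.1600]
  [ 0.2775   0.1400   0.4675]
(I − A)⁻¹ = adj(I−A) / det(I−A) ≈
  [   1.2985     0.1146     0.0255]
  [   0.7766     1.8332     0.4074]
  [   0.7066     0.3565     1.1903]
Δx = (I − A)⁻¹ Δd with Δd having +40 in the Furniture component and 0 elsewhere.
So Δx_A = L_AF · (+40), where L_AF = adj(I−A)_AF / det(I−A) = 0.3050 / 0.39275.
Δx_A = 0.3050 × (+40) / 0.39275 = 12.20 / 0.39275 ≈ 31.06.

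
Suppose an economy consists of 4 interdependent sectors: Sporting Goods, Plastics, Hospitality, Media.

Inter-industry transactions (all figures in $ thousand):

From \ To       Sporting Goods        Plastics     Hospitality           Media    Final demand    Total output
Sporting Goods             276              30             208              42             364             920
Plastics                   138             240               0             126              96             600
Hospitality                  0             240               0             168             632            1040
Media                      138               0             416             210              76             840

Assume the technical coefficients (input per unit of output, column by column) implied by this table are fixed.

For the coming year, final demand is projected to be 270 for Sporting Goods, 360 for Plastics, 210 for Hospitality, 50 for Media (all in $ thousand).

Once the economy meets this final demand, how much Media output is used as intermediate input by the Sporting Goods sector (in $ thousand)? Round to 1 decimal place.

Technical coefficients a_ij = z_ij / X_j:
  a_SS = 276/920 = 0.30, a_PS = 138/920 = 0.15, a_HS = 0/920 = 0.00, a_MS = 138/920 = 0.15
  a_SP = 30/600 = 0.05, a_PP = 240/600 = 0.40, a_HP = 240/600 = 0.40, a_MP = 0/600 = 0.00
  a_SH = 208/1040 = 0.20, a_PH = 0/1040 = 0.00, a_HH = 0/1040 = 0.00, a_MH = 416/1040 = 0.40
  a_SM = 42/840 = 0.05, a_PM = 126/840 = 0.15, a_HM = 168/840 = 0.20, a_MM = 210/840 = 0.25
I − A =
  [   0.70    -0.05    -0.20    -0.05]
  [  -0.15     0.60     0.00    -0.15]
  [   0.00    -0.40     1.00    -0.20]
  [  -0.15     0.00    -0.40     0.75]
Compute the cofactors C_ij = (−1)^(i+j)·(3×3 minor ij) of I−A; the adjugate is their transpose:
adj(I−A) = Cᵀ =
  [ 0.37800   0.10150   0.10500   0.07350]
  [ 0.12300   0.45550   0.07200   0.11850]
  [ 0.07200   0.20850   0.30375   0.12750]
  [ 0.11400   0.13150   0.18300   0.40050]
det(I−A) = Σ_j (I−A)_1j·C_1j = (0.70)(0.37800) + (-0.05)(0.12300) + (-0.20)(0.07200) + (-0.05)(0.11400) = 0.23835
(I − A)⁻¹ = adj(I−A) / det(I−A) ≈
  [   1.5859     0.4258     0.4405     0.3084]
  [   0.5160     1.9111     0.3021     0.4972]
  [   0.3021     0.8748     1.2744     0.5349]
  [   0.4783     0.5517     0.7678     1.6803]
First solve x = (I − A)⁻¹ d = adj(I−A)·d / det(I−A); in particular x_S = (0.37800·270 + 0.10150·360 + 0.10500·210 + 0.07350·50) / 0.23835 = 164.325 / 0.23835 ≈ 689.427.
Intermediate flow from M to S: z_MS = a_MS · x_S = 0.15 × 164.325 / 0.23835 = 24.64875 / 0.23835 ≈ 103.4.

z_MS = 103.4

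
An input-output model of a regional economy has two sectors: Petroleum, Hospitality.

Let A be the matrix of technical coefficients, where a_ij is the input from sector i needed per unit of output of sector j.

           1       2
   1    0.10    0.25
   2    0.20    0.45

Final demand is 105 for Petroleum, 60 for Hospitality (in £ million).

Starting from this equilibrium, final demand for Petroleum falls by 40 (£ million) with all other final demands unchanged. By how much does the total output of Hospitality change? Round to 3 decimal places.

Δx_2 = -17.978

I − A =
  [   0.90    -0.25]
  [  -0.20     0.55]
det(I−A) = (0.90)(0.55) − (-0.25)(-0.20) = 0.4450
adj(I−A) = [[0.55, 0.25], [0.20, 0.90]]
(I − A)⁻¹ = adj(I−A) / det(I−A) ≈
  [   1.2360     0.5618]
  [   0.4494     2.0225]
Δx = (I − A)⁻¹ Δd with Δd having -40 in the Petroleum component and 0 elsewhere.
So Δx_2 = L_21 · (-40), where L_21 = adj(I−A)_21 / det(I−A) = 0.20 / 0.4450.
Δx_2 = 0.20 × (-40) / 0.4450 = -8.00 / 0.4450 ≈ -17.978.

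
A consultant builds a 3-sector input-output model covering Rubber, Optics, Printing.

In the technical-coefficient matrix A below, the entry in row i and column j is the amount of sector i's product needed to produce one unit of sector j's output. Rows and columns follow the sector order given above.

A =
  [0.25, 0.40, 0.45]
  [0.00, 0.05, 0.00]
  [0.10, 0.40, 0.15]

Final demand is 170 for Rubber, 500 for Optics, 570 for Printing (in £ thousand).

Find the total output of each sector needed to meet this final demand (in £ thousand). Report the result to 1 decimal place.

x_1 = 1138.7, x_2 = 526.3, x_3 = 1052.2

I − A =
  [   0.75    -0.40    -0.45]
  [   0.00     0.95     0.00]
  [  -0.10    -0.40     0.85]
Cofactors of I−A, C_ij = (−1)^(i+j)·(minor ij) (rows/columns in the sector order above):
  C_11 = (0.95)(0.85) − (0.00)(-0.40) = 0.8075
  C_12 = −[(0.00)(0.85) − (0.00)(-0.10)] = 0.0000
  C_13 = (0.00)(-0.40) − (0.95)(-0.10) = 0.0950
  C_21 = −[(-0.40)(0.85) − (-0.45)(-0.40)] = 0.5200
  C_22 = (0.75)(0.85) − (-0.45)(-0.10) = 0.5925
  C_23 = −[(0.75)(-0.40) − (-0.40)(-0.10)] = 0.3400
  C_31 = (-0.40)(0.00) − (-0.45)(0.95) = 0.4275
  C_32 = −[(0.75)(0.00) − (-0.45)(0.00)] = 0.0000
  C_33 = (0.75)(0.95) − (-0.40)(0.00) = 0.7125
det(I−A) = Σ_j (I−A)_1j·C_1j = (0.75)(0.8075) + (-0.40)(0.0000) + (-0.45)(0.0950) = 0.562875
adj(I−A) = Cᵀ =
  [ 0.8075   0.5200   0.4275]
  [ 0.0000   0.5925   0.0000]
  [ 0.0950   0.3400   0.7125]
(I − A)⁻¹ = adj(I−A) / det(I−A) ≈
  [   1.4346     0.9238     0.7595]
  [   0.0000     1.0526     0.0000]
  [   0.1688     0.6040     1.2658]
x = (I − A)⁻¹ d = adj(I−A)·d / det(I−A), with det(I−A) = 0.562875:
  x_1 = (0.8075·170 + 0.5200·500 + 0.4275·570) / 0.562875 = 640.95 / 0.562875 ≈ 1138.7
  x_2 = (0.0000·170 + 0.5925·500 + 0.0000·570) / 0.562875 = 296.25 / 0.562875 ≈ 526.3
  x_3 = (0.0950·170 + 0.3400·500 + 0.7125·570) / 0.562875 = 592.275 / 0.562875 ≈ 1052.2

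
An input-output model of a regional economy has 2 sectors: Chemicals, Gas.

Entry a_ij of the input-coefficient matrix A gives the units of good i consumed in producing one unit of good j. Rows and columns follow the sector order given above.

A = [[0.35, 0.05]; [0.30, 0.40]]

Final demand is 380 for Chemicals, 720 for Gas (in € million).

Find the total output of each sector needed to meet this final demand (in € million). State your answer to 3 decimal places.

I − A =
  [   0.65    -0.05]
  [  -0.30     0.60]
det(I−A) = (0.65)(0.60) − (-0.05)(-0.30) = 0.3750
adj(I−A) = [[0.60, 0.05], [0.30, 0.65]]
(I − A)⁻¹ = adj(I−A) / det(I−A) ≈
  [   1.6000     0.1333]
  [   0.8000     1.7333]
x = (I − A)⁻¹ d = adj(I−A)·d / det(I−A), with det(I−A) = 0.3750:
  x_C = (0.60·380 + 0.05·720) / 0.3750 = 264.00 / 0.3750 = 704.000
  x_G = (0.30·380 + 0.65·720) / 0.3750 = 582.00 / 0.3750 = 1552.000

x_C = 704.000, x_G = 1552.000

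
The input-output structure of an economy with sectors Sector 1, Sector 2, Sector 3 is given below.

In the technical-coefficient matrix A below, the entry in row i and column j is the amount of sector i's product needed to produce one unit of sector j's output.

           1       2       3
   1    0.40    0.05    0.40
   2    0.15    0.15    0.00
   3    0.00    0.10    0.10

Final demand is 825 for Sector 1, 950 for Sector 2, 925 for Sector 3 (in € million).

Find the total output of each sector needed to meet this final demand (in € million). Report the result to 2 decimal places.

x_1 = 2300.00, x_2 = 1523.53, x_3 = 1197.06

I − A =
  [   0.60    -0.05    -0.40]
  [  -0.15     0.85     0.00]
  [   0.00    -0.10     0.90]
Cofactors of I−A, C_ij = (−1)^(i+j)·(minor ij) (rows/columns in the sector order above):
  C_11 = (0.85)(0.90) − (0.00)(-0.10) = 0.7650
  C_12 = −[(-0.15)(0.90) − (0.00)(0.00)] = 0.1350
  C_13 = (-0.15)(-0.10) − (0.85)(0.00) = 0.0150
  C_21 = −[(-0.05)(0.90) − (-0.40)(-0.10)] = 0.0850
  C_22 = (0.60)(0.90) − (-0.40)(0.00) = 0.5400
  C_23 = −[(0.60)(-0.10) − (-0.05)(0.00)] = 0.0600
  C_31 = (-0.05)(0.00) − (-0.40)(0.85) = 0.3400
  C_32 = −[(0.60)(0.00) − (-0.40)(-0.15)] = 0.0600
  C_33 = (0.60)(0.85) − (-0.05)(-0.15) = 0.5025
det(I−A) = Σ_j (I−A)_1j·C_1j = (0.60)(0.7650) + (-0.05)(0.1350) + (-0.40)(0.0150) = 0.44625
adj(I−A) = Cᵀ =
  [ 0.7650   0.0850   0.3400]
  [ 0.1350   0.5400   0.0600]
  [ 0.0150   0.0600   0.5025]
(I − A)⁻¹ = adj(I−A) / det(I−A) ≈
  [   1.7143     0.1905     0.7619]
  [   0.3025     1.2101     0.1345]
  [   0.0336     0.1345     1.1261]
x = (I − A)⁻¹ d = adj(I−A)·d / det(I−A), with det(I−A) = 0.44625:
  x_1 = (0.7650·825 + 0.0850·950 + 0.3400·925) / 0.44625 = 1026.375 / 0.44625 = 2300.00
  x_2 = (0.1350·825 + 0.5400·950 + 0.0600·925) / 0.44625 = 679.875 / 0.44625 ≈ 1523.53
  x_3 = (0.0150·825 + 0.0600·950 + 0.5025·925) / 0.44625 = 534.1875 / 0.44625 ≈ 1197.06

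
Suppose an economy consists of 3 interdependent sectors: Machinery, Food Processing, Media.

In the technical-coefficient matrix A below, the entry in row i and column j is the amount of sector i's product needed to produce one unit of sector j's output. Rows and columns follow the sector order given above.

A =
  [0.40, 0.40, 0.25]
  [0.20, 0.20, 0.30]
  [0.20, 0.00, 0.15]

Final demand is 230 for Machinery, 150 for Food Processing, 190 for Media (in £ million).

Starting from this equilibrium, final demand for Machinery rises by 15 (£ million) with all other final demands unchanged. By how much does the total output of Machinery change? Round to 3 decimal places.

Δx_1 = 36.957

I − A =
  [   0.60    -0.40    -0.25]
  [  -0.20     0.80    -0.30]
  [  -0.20     0.00     0.85]
Cofactors of I−A, C_ij = (−1)^(i+j)·(minor ij) (rows/columns in the sector order above):
  C_11 = (0.80)(0.85) − (-0.30)(0.00) = 0.6800
  C_12 = −[(-0.20)(0.85) − (-0.30)(-0.20)] = 0.2300
  C_13 = (-0.20)(0.00) − (0.80)(-0.20) = 0.1600
  C_21 = −[(-0.40)(0.85) − (-0.25)(0.00)] = 0.3400
  C_22 = (0.60)(0.85) − (-0.25)(-0.20) = 0.4600
  C_23 = −[(0.60)(0.00) − (-0.40)(-0.20)] = 0.0800
  C_31 = (-0.40)(-0.30) − (-0.25)(0.80) = 0.3200
  C_32 = −[(0.60)(-0.30) − (-0.25)(-0.20)] = 0.2300
  C_33 = (0.60)(0.80) − (-0.40)(-0.20) = 0.4000
det(I−A) = Σ_j (I−A)_1j·C_1j = (0.60)(0.6800) + (-0.40)(0.2300) + (-0.25)(0.1600) = 0.2760
adj(I−A) = Cᵀ =
  [ 0.6800   0.3400   0.3200]
  [ 0.2300   0.4600   0.2300]
  [ 0.1600   0.0800   0.4000]
(I − A)⁻¹ = adj(I−A) / det(I−A) ≈
  [   2.4638     1.2319     1.1594]
  [   0.8333     1.6667     0.8333]
  [   0.5797     0.2899     1.4493]
Δx = (I − A)⁻¹ Δd with Δd having +15 in the Machinery component and 0 elsewhere.
So Δx_1 = L_11 · (+15), where L_11 = adj(I−A)_11 / det(I−A) = 0.6800 / 0.2760.
Δx_1 = 0.6800 × (+15) / 0.2760 = 10.20 / 0.2760 ≈ 36.957.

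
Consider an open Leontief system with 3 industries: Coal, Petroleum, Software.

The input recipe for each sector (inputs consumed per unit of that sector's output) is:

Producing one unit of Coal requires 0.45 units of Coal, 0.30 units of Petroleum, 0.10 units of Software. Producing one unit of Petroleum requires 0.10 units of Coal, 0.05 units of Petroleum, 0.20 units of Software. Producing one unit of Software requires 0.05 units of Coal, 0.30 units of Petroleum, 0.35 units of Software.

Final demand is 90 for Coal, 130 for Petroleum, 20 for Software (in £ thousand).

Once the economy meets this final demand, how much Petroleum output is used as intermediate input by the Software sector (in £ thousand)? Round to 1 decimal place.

z_PS = 42.8

I − A =
  [   0.55    -0.10    -0.05]
  [  -0.30     0.95    -0.30]
  [  -0.10    -0.20     0.65]
Cofactors of I−A, C_ij = (−1)^(i+j)·(minor ij) (rows/columns in the sector order above):
  C_11 = (0.95)(0.65) − (-0.30)(-0.20) = 0.5575
  C_12 = −[(-0.30)(0.65) − (-0.30)(-0.10)] = 0.2250
  C_13 = (-0.30)(-0.20) − (0.95)(-0.10) = 0.1550
  C_21 = −[(-0.10)(0.65) − (-0.05)(-0.20)] = 0.0750
  C_22 = (0.55)(0.65) − (-0.05)(-0.10) = 0.3525
  C_23 = −[(0.55)(-0.20) − (-0.10)(-0.10)] = 0.1200
  C_31 = (-0.10)(-0.30) − (-0.05)(0.95) = 0.0775
  C_32 = −[(0.55)(-0.30) − (-0.05)(-0.30)] = 0.1800
  C_33 = (0.55)(0.95) − (-0.10)(-0.30) = 0.4925
det(I−A) = Σ_j (I−A)_1j·C_1j = (0.55)(0.5575) + (-0.10)(0.2250) + (-0.05)(0.1550) = 0.276375
adj(I−A) = Cᵀ =
  [ 0.5575   0.0750   0.0775]
  [ 0.2250   0.3525   0.1800]
  [ 0.1550   0.1200   0.4925]
(I − A)⁻¹ = adj(I−A) / det(I−A) ≈
  [   2.0172     0.2714     0.2804]
  [   0.8141     1.2754     0.6513]
  [   0.5608     0.4342     1.7820]
First solve x = (I − A)⁻¹ d = adj(I−A)·d / det(I−A); in particular x_S = (0.1550·90 + 0.1200·130 + 0.4925·20) / 0.276375 = 39.40 / 0.276375 ≈ 142.560.
Intermediate flow from P to S: z_PS = a_PS · x_S = 0.30 × 39.40 / 0.276375 = 11.82 / 0.276375 ≈ 42.8.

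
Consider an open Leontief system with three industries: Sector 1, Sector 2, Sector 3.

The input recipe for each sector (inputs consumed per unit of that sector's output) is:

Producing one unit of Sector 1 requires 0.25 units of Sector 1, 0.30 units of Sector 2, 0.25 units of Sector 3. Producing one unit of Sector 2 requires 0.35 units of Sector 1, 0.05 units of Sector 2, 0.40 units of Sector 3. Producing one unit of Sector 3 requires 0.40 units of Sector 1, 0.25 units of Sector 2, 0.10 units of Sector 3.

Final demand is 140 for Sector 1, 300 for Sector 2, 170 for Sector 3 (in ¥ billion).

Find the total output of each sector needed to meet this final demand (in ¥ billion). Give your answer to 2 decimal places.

I − A =
  [   0.75    -0.35    -0.40]
  [  -0.30     0.95    -0.25]
  [  -0.25    -0.40     0.90]
Cofactors of I−A, C_ij = (−1)^(i+j)·(minor ij) (rows/columns in the sector order above):
  C_11 = (0.95)(0.90) − (-0.25)(-0.40) = 0.7550
  C_12 = −[(-0.30)(0.90) − (-0.25)(-0.25)] = 0.3325
  C_13 = (-0.30)(-0.40) − (0.95)(-0.25) = 0.3575
  C_21 = −[(-0.35)(0.90) − (-0.40)(-0.40)] = 0.4750
  C_22 = (0.75)(0.90) − (-0.40)(-0.25) = 0.5750
  C_23 = −[(0.75)(-0.40) − (-0.35)(-0.25)] = 0.3875
  C_31 = (-0.35)(-0.25) − (-0.40)(0.95) = 0.4675
  C_32 = −[(0.75)(-0.25) − (-0.40)(-0.30)] = 0.3075
  C_33 = (0.75)(0.95) − (-0.35)(-0.30) = 0.6075
det(I−A) = Σ_j (I−A)_1j·C_1j = (0.75)(0.7550) + (-0.35)(0.3325) + (-0.40)(0.3575) = 0.306875
adj(I−A) = Cᵀ =
  [ 0.7550   0.4750   0.4675]
  [ 0.3325   0.5750   0.3075]
  [ 0.3575   0.3875   0.6075]
(I − A)⁻¹ = adj(I−A) / det(I−A) ≈
  [   2.4603     1.5479     1.5234]
  [   1.0835     1.8737     1.0020]
  [   1.1650     1.2627     1.9796]
x = (I − A)⁻¹ d = adj(I−A)·d / det(I−A), with det(I−A) = 0.306875:
  x_1 = (0.7550·140 + 0.4750·300 + 0.4675·170) / 0.306875 = 327.675 / 0.306875 ≈ 1067.78
  x_2 = (0.3325·140 + 0.5750·300 + 0.3075·170) / 0.306875 = 271.325 / 0.306875 ≈ 884.15
  x_3 = (0.3575·140 + 0.3875·300 + 0.6075·170) / 0.306875 = 269.575 / 0.306875 ≈ 878.45

x_1 = 1067.78, x_2 = 884.15, x_3 = 878.45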